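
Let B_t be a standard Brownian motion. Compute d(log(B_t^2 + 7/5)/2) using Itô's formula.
d(log(B_t^2 + 7/5)/2) = (5*(7 - 5*B_t^2)/(2*(5*B_t^2 + 7)^2)) dt + (5*B_t/(5*B_t^2 + 7)) dB_t

Itô's formula for f(B_t) gives d f(B_t) = f'(B_t) dB_t + (1/2) f''(B_t) dt. Compute derivatives of f(x) = log(x^2 + 7/5)/2:
  f'(x)  = 5*x/(5*x^2 + 7)
  f''(x) = 5*(7 - 5*x^2)/(5*x^2 + 7)^2
Substitute x = B_t and multiply the f'' term by 1/2:
  drift     = (1/2) * (5*(7 - 5*x^2)/(5*x^2 + 7)^2) evaluated at B_t = 5*(7 - 5*B_t^2)/(2*(5*B_t^2 + 7)^2)
  diffusion = (5*x/(5*x^2 + 7)) evaluated at B_t = 5*B_t/(5*B_t^2 + 7)
Therefore d(log(B_t^2 + 7/5)/2) = (5*(7 - 5*B_t^2)/(2*(5*B_t^2 + 7)^2)) dt + (5*B_t/(5*B_t^2 + 7)) dB_t.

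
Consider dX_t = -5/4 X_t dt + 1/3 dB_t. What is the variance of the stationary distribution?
lim Var(X_t) = 2/45

The OU SDE dX = -theta X dt + sigma dB admits the integrating factor exp(theta t): d(exp(theta t) X_t) = sigma exp(theta t) dB_t. Integrating from 0 to t gives X_t = x_0 * exp(-theta t) + sigma * int_0^t exp(-theta (t-s)) dB_s for any initial x_0. The Itô integral has variance (by the Itô isometry) sigma^2 * int_0^t exp(-2 theta (t - s)) ds = sigma^2 * (1 - exp(-2 theta t)) / (2 theta), independent of x_0.
With theta = 5/4, sigma = 1/3:
  Var(X_t) = (1/3)^2 * (1 - exp(-2*5/4 t)) / (2 * 5/4) = 2/45 - 2*exp(-5*t/2)/45.
As t -> infinity, exp(-2*5/4 t) -> 0, so the stationary variance is sigma^2 / (2 theta) = 2/45.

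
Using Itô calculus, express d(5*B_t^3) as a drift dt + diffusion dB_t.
d(5*B_t^3) = (15*B_t) dt + (15*B_t^2) dB_t

Itô's formula for f(B_t) gives d f(B_t) = f'(B_t) dB_t + (1/2) f''(B_t) dt. Compute derivatives of f(x) = 5*x^3:
  f'(x)  = 15*x^2
  f''(x) = 30*x
Substitute x = B_t and multiply the f'' term by 1/2:
  drift     = (1/2) * (30*x) evaluated at B_t = 15*B_t
  diffusion = (15*x^2) evaluated at B_t = 15*B_t^2
Therefore d(5*B_t^3) = (15*B_t) dt + (15*B_t^2) dB_t.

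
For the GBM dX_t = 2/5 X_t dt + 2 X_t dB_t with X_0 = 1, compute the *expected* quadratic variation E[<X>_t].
E[<X>_t] = 5*exp(24*t/5)/6 - 5/6

<X>_t = int_0^t (2 * X_s)^2 ds. Taking expectation inside the integral: E[<X>_t] = 2^2 * int_0^t E[X_s^2] ds. For GBM, E[X_s^2] = x_0^2 * exp((2 mu + sigma^2) s). Integrating:
  E[<X>_t] = 2^2 * 1^2 * (exp((2*(2/5) + 2^2) t) - 1) / (2*(2/5) + 2^2)
           = 2^2 * 1^2 * (exp((24/5) t) - 1) / (24/5) = 5*exp(24*t/5)/6 - 5/6.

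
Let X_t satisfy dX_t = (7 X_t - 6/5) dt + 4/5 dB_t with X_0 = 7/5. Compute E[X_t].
E[X_t] = 43*exp(7*t)/35 + 6/35

Taking expectations and using E[dB_t] = 0, the mean m(t) = E[X_t] satisfies the ODE m'(t) = a m(t) + b with m(0) = x_0. With a = 7, b = -6/5, x_0 = 7/5, the solution is
  m(t) = x_0 * exp(a t) + (b/a) * (exp(a t) - 1)
       = (7/5) * exp(7 t) + ((-6/5)/7) * (exp(7 t) - 1)
       = 43*exp(7*t)/35 + 6/35.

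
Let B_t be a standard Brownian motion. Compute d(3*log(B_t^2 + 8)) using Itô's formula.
d(3*log(B_t^2 + 8)) = (3*(8 - B_t^2)/(B_t^2 + 8)^2) dt + (6*B_t/(B_t^2 + 8)) dB_t

Itô's formula for f(B_t) gives d f(B_t) = f'(B_t) dB_t + (1/2) f''(B_t) dt. Compute derivatives of f(x) = 3*log(x^2 + 8):
  f'(x)  = 6*x/(x^2 + 8)
  f''(x) = 6*(8 - x^2)/(x^2 + 8)^2
Substitute x = B_t and multiply the f'' term by 1/2:
  drift     = (1/2) * (6*(8 - x^2)/(x^2 + 8)^2) evaluated at B_t = 3*(8 - B_t^2)/(B_t^2 + 8)^2
  diffusion = (6*x/(x^2 + 8)) evaluated at B_t = 6*B_t/(B_t^2 + 8)
Therefore d(3*log(B_t^2 + 8)) = (3*(8 - B_t^2)/(B_t^2 + 8)^2) dt + (6*B_t/(B_t^2 + 8)) dB_t.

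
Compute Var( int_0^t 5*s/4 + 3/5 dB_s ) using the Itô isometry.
Var = t*(625*t^2 + 900*t + 432)/1200

The Itô integral of a deterministic integrand f(s) has mean 0 because each increment f(s) * (B_{s+ds} - B_s) has mean 0. By the Itô isometry:
  Var( int_0^t f(s) dB_s ) = E[ (int_0^t f(s) dB_s)^2 ] = int_0^t f(s)^2 ds.
Here f(s) = 5*s/4 + 3/5, so f(s)^2 = (25*s + 12)^2/400. Integrate:
  int_0^t ((25*s + 12)^2/400) ds = t*(625*t^2 + 900*t + 432)/1200.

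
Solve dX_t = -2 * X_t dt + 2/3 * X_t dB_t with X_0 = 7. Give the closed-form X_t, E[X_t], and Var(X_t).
X_t = 7 * exp((-20/9) t + (2/3) B_t); E[X_t] = 7*exp(-2*t); Var(X_t) = (49*exp(4*t/9) - 49)*exp(-4*t)

For GBM dX = mu X dt + sigma X dB with X_0 = x_0, apply Itô to Y = log X: dY = (mu - sigma^2/2) dt + sigma dB, so Y_t = log(x_0) + (mu - sigma^2/2) t + sigma B_t and hence X_t = x_0 * exp((mu - sigma^2/2) t + sigma B_t).
With mu = -2, sigma = 2/3, x_0 = 7, this gives:
  X_t = 7 * exp((-20/9) * t + (2/3) * B_t).
Since sigma*B_t ~ Normal(0, sigma^2 t), E[exp(sigma*B_t)] = exp(sigma^2 t / 2); so E[X_t] = x_0 * exp((mu - sigma^2/2) t) * exp(sigma^2 t / 2) = x_0 * exp(mu t) = 7*exp(-2*t).
Var(X_t) = E[X_t^2] - (E[X_t])^2 = x_0^2 * exp(2 mu t) * (exp(sigma^2 t) - 1) = (49*exp(4*t/9) - 49)*exp(-4*t).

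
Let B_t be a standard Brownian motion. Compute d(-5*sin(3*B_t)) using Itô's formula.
d(-5*sin(3*B_t)) = (45*sin(3*B_t)/2) dt + (-15*cos(3*B_t)) dB_t

Itô's formula for f(B_t) gives d f(B_t) = f'(B_t) dB_t + (1/2) f''(B_t) dt. Compute derivatives of f(x) = -5*sin(3*x):
  f'(x)  = -15*cos(3*x)
  f''(x) = 45*sin(3*x)
Substitute x = B_t and multiply the f'' term by 1/2:
  drift     = (1/2) * (45*sin(3*x)) evaluated at B_t = 45*sin(3*B_t)/2
  diffusion = (-15*cos(3*x)) evaluated at B_t = -15*cos(3*B_t)
Therefore d(-5*sin(3*B_t)) = (45*sin(3*B_t)/2) dt + (-15*cos(3*B_t)) dB_t.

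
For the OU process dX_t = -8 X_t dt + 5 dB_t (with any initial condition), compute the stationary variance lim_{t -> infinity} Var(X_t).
lim Var(X_t) = 25/16

The OU SDE dX = -theta X dt + sigma dB admits the integrating factor exp(theta t): d(exp(theta t) X_t) = sigma exp(theta t) dB_t. Integrating from 0 to t gives X_t = x_0 * exp(-theta t) + sigma * int_0^t exp(-theta (t-s)) dB_s for any initial x_0. The Itô integral has variance (by the Itô isometry) sigma^2 * int_0^t exp(-2 theta (t - s)) ds = sigma^2 * (1 - exp(-2 theta t)) / (2 theta), independent of x_0.
With theta = 8, sigma = 5:
  Var(X_t) = (5)^2 * (1 - exp(-2*8 t)) / (2 * 8) = 25/16 - 25*exp(-16*t)/16.
As t -> infinity, exp(-2*8 t) -> 0, so the stationary variance is sigma^2 / (2 theta) = 25/16.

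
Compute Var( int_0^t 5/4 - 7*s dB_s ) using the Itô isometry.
Var = t*(784*t^2 - 420*t + 75)/48

The Itô integral of a deterministic integrand f(s) has mean 0 because each increment f(s) * (B_{s+ds} - B_s) has mean 0. By the Itô isometry:
  Var( int_0^t f(s) dB_s ) = E[ (int_0^t f(s) dB_s)^2 ] = int_0^t f(s)^2 ds.
Here f(s) = 5/4 - 7*s, so f(s)^2 = (28*s - 5)^2/16. Integrate:
  int_0^t ((28*s - 5)^2/16) ds = t*(784*t^2 - 420*t + 75)/48.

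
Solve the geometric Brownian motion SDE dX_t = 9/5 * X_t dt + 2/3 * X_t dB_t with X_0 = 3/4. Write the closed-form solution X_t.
X_t = 3/4 * exp((71/45) * t + (2/3) * B_t)

For GBM dX = mu X dt + sigma X dB with X_0 = x_0, apply Itô to Y = log X: dY = (mu - sigma^2/2) dt + sigma dB, so Y_t = log(x_0) + (mu - sigma^2/2) t + sigma B_t and hence X_t = x_0 * exp((mu - sigma^2/2) t + sigma B_t).
With mu = 9/5, sigma = 2/3, x_0 = 3/4, this gives:
  X_t = 3/4 * exp((71/45) * t + (2/3) * B_t).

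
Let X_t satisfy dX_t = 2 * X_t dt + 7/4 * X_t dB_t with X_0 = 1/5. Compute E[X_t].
E[X_t] = exp(2*t)/5

For GBM dX = mu X dt + sigma X dB with X_0 = x_0, apply Itô to Y = log X: dY = (mu - sigma^2/2) dt + sigma dB, so Y_t = log(x_0) + (mu - sigma^2/2) t + sigma B_t and hence X_t = x_0 * exp((mu - sigma^2/2) t + sigma B_t).
With mu = 2, sigma = 7/4, x_0 = 1/5, this gives:
  X_t = 1/5 * exp((15/32) * t + (7/4) * B_t).
Since sigma*B_t ~ Normal(0, sigma^2 t), E[exp(sigma*B_t)] = exp(sigma^2 t / 2); so E[X_t] = x_0 * exp((mu - sigma^2/2) t) * exp(sigma^2 t / 2) = x_0 * exp(mu t) = exp(2*t)/5.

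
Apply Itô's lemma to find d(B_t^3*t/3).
d(B_t^3*t/3) = (B_t*(B_t^2/3 + t)) dt + (B_t^2*t) dB_t

Itô's formula for f(t, x): d f(t, B_t) = (f_t + (1/2) f_xx) dt + f_x dB_t. Compute partials of f(t, x) = t*x^3/3:
  f_t(t,x)  = x^3/3
  f_x(t,x)  = t*x^2
  f_xx(t,x) = 2*t*x
Assemble drift = f_t + (1/2) f_xx = x*(t + x^2/3) and diffusion = f_x = t*x^2. Substituting x = B_t:
  d(B_t^3*t/3) = (B_t*(B_t^2/3 + t)) dt + (B_t^2*t) dB_t.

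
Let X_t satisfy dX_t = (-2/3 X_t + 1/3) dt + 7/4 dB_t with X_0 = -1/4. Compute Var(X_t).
Var(X_t) = 147/64 - 147*exp(-4*t/3)/64

The variance V(t) = Var(X_t) satisfies V'(t) = 2 a V(t) + c^2 with V(0) = 0 (drift coefficient is linear in X, diffusion is constant). With a = -2/3, c = 7/4, the solution is
  V(t) = (c^2 / (2 a)) * (exp(2 a t) - 1)
       = ((7/4)^2 / (2*(-2/3))) * (exp((-4/3) t) - 1)
       = 147/64 - 147*exp(-4*t/3)/64.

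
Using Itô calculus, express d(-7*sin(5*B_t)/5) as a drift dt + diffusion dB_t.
d(-7*sin(5*B_t)/5) = (35*sin(5*B_t)/2) dt + (-7*cos(5*B_t)) dB_t

Itô's formula for f(B_t) gives d f(B_t) = f'(B_t) dB_t + (1/2) f''(B_t) dt. Compute derivatives of f(x) = -7*sin(5*x)/5:
  f'(x)  = -7*cos(5*x)
  f''(x) = 35*sin(5*x)
Substitute x = B_t and multiply the f'' term by 1/2:
  drift     = (1/2) * (35*sin(5*x)) evaluated at B_t = 35*sin(5*B_t)/2
  diffusion = (-7*cos(5*x)) evaluated at B_t = -7*cos(5*B_t)
Therefore d(-7*sin(5*B_t)/5) = (35*sin(5*B_t)/2) dt + (-7*cos(5*B_t)) dB_t.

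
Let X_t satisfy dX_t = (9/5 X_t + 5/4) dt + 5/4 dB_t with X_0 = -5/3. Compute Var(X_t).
Var(X_t) = 125*exp(18*t/5)/288 - 125/288

The variance V(t) = Var(X_t) satisfies V'(t) = 2 a V(t) + c^2 with V(0) = 0 (drift coefficient is linear in X, diffusion is constant). With a = 9/5, c = 5/4, the solution is
  V(t) = (c^2 / (2 a)) * (exp(2 a t) - 1)
       = ((5/4)^2 / (2*(9/5))) * (exp((18/5) t) - 1)
       = 125*exp(18*t/5)/288 - 125/288.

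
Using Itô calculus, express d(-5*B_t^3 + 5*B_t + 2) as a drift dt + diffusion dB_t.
d(-5*B_t^3 + 5*B_t + 2) = (-15*B_t) dt + (5 - 15*B_t^2) dB_t

Itô's formula for f(B_t) gives d f(B_t) = f'(B_t) dB_t + (1/2) f''(B_t) dt. Compute derivatives of f(x) = -5*x^3 + 5*x + 2:
  f'(x)  = 5 - 15*x^2
  f''(x) = -30*x
Substitute x = B_t and multiply the f'' term by 1/2:
  drift     = (1/2) * (-30*x) evaluated at B_t = -15*B_t
  diffusion = (5 - 15*x^2) evaluated at B_t = 5 - 15*B_t^2
Therefore d(-5*B_t^3 + 5*B_t + 2) = (-15*B_t) dt + (5 - 15*B_t^2) dB_t.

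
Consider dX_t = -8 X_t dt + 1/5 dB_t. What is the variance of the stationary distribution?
lim Var(X_t) = 1/400

The OU SDE dX = -theta X dt + sigma dB admits the integrating factor exp(theta t): d(exp(theta t) X_t) = sigma exp(theta t) dB_t. Integrating from 0 to t gives X_t = x_0 * exp(-theta t) + sigma * int_0^t exp(-theta (t-s)) dB_s for any initial x_0. The Itô integral has variance (by the Itô isometry) sigma^2 * int_0^t exp(-2 theta (t - s)) ds = sigma^2 * (1 - exp(-2 theta t)) / (2 theta), independent of x_0.
With theta = 8, sigma = 1/5:
  Var(X_t) = (1/5)^2 * (1 - exp(-2*8 t)) / (2 * 8) = 1/400 - exp(-16*t)/400.
As t -> infinity, exp(-2*8 t) -> 0, so the stationary variance is sigma^2 / (2 theta) = 1/400.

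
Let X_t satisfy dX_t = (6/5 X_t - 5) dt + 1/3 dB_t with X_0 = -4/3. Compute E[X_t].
E[X_t] = 25/6 - 11*exp(6*t/5)/2

Taking expectations and using E[dB_t] = 0, the mean m(t) = E[X_t] satisfies the ODE m'(t) = a m(t) + b with m(0) = x_0. With a = 6/5, b = -5, x_0 = -4/3, the solution is
  m(t) = x_0 * exp(a t) + (b/a) * (exp(a t) - 1)
       = (-4/3) * exp((6/5) t) + ((-5)/(6/5)) * (exp((6/5) t) - 1)
       = 25/6 - 11*exp(6*t/5)/2.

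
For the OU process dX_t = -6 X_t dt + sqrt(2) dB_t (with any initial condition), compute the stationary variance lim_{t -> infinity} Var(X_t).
lim Var(X_t) = 1/6

The OU SDE dX = -theta X dt + sigma dB admits the integrating factor exp(theta t): d(exp(theta t) X_t) = sigma exp(theta t) dB_t. Integrating from 0 to t gives X_t = x_0 * exp(-theta t) + sigma * int_0^t exp(-theta (t-s)) dB_s for any initial x_0. The Itô integral has variance (by the Itô isometry) sigma^2 * int_0^t exp(-2 theta (t - s)) ds = sigma^2 * (1 - exp(-2 theta t)) / (2 theta), independent of x_0.
With theta = 6, sigma = sqrt(2):
  Var(X_t) = (sqrt(2))^2 * (1 - exp(-2*6 t)) / (2 * 6) = 1/6 - exp(-12*t)/6.
As t -> infinity, exp(-2*6 t) -> 0, so the stationary variance is sigma^2 / (2 theta) = 1/6.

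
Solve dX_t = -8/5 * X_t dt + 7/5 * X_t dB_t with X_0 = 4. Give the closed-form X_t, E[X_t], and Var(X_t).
X_t = 4 * exp((-129/50) t + (7/5) B_t); E[X_t] = 4*exp(-8*t/5); Var(X_t) = (16*exp(49*t/25) - 16)*exp(-16*t/5)

For GBM dX = mu X dt + sigma X dB with X_0 = x_0, apply Itô to Y = log X: dY = (mu - sigma^2/2) dt + sigma dB, so Y_t = log(x_0) + (mu - sigma^2/2) t + sigma B_t and hence X_t = x_0 * exp((mu - sigma^2/2) t + sigma B_t).
With mu = -8/5, sigma = 7/5, x_0 = 4, this gives:
  X_t = 4 * exp((-129/50) * t + (7/5) * B_t).
Since sigma*B_t ~ Normal(0, sigma^2 t), E[exp(sigma*B_t)] = exp(sigma^2 t / 2); so E[X_t] = x_0 * exp((mu - sigma^2/2) t) * exp(sigma^2 t / 2) = x_0 * exp(mu t) = 4*exp(-8*t/5).
Var(X_t) = E[X_t^2] - (E[X_t])^2 = x_0^2 * exp(2 mu t) * (exp(sigma^2 t) - 1) = (16*exp(49*t/25) - 16)*exp(-16*t/5).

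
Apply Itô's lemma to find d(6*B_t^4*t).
d(6*B_t^4*t) = (6*B_t^2*(B_t^2 + 6*t)) dt + (24*B_t^3*t) dB_t

Itô's formula for f(t, x): d f(t, B_t) = (f_t + (1/2) f_xx) dt + f_x dB_t. Compute partials of f(t, x) = 6*t*x^4:
  f_t(t,x)  = 6*x^4
  f_x(t,x)  = 24*t*x^3
  f_xx(t,x) = 72*t*x^2
Assemble drift = f_t + (1/2) f_xx = 6*x^2*(6*t + x^2) and diffusion = f_x = 24*t*x^3. Substituting x = B_t:
  d(6*B_t^4*t) = (6*B_t^2*(B_t^2 + 6*t)) dt + (24*B_t^3*t) dB_t.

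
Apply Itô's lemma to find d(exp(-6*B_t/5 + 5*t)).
d(exp(-6*B_t/5 + 5*t)) = (143*exp(-6*B_t/5 + 5*t)/25) dt + (-6*exp(-6*B_t/5 + 5*t)/5) dB_t

Itô's formula for f(t, x): d f(t, B_t) = (f_t + (1/2) f_xx) dt + f_x dB_t. Compute partials of f(t, x) = exp(5*t - 6*x/5):
  f_t(t,x)  = 5*exp(5*t - 6*x/5)
  f_x(t,x)  = -6*exp(5*t - 6*x/5)/5
  f_xx(t,x) = 36*exp(5*t - 6*x/5)/25
Assemble drift = f_t + (1/2) f_xx = 143*exp(5*t - 6*x/5)/25 and diffusion = f_x = -6*exp(5*t - 6*x/5)/5. Substituting x = B_t:
  d(exp(-6*B_t/5 + 5*t)) = (143*exp(-6*B_t/5 + 5*t)/25) dt + (-6*exp(-6*B_t/5 + 5*t)/5) dB_t.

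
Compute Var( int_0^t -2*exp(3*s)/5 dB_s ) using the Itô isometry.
Var = 2*exp(6*t)/75 - 2/75

The Itô integral of a deterministic integrand f(s) has mean 0 because each increment f(s) * (B_{s+ds} - B_s) has mean 0. By the Itô isometry:
  Var( int_0^t f(s) dB_s ) = E[ (int_0^t f(s) dB_s)^2 ] = int_0^t f(s)^2 ds.
Here f(s) = -2*exp(3*s)/5, so f(s)^2 = 4*exp(6*s)/25. Integrate:
  int_0^t (4*exp(6*s)/25) ds = 2*exp(6*t)/75 - 2/75.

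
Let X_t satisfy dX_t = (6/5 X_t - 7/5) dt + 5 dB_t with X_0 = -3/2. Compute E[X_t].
E[X_t] = 7/6 - 8*exp(6*t/5)/3

Taking expectations and using E[dB_t] = 0, the mean m(t) = E[X_t] satisfies the ODE m'(t) = a m(t) + b with m(0) = x_0. With a = 6/5, b = -7/5, x_0 = -3/2, the solution is
  m(t) = x_0 * exp(a t) + (b/a) * (exp(a t) - 1)
       = (-3/2) * exp((6/5) t) + ((-7/5)/(6/5)) * (exp((6/5) t) - 1)
       = 7/6 - 8*exp(6*t/5)/3.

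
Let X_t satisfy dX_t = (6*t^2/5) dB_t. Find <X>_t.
<X>_t = 36*t^5/125

For an Itô process dX_t = a(t) dt + b(t) dB_t, the quadratic variation is <X>_t = int_0^t b(s)^2 ds (the drift term does not contribute). Here b(s) = 6*s^2/5, so
  b(s)^2 = 36*s^4/25.
Integrating from 0 to t:
  <X>_t = int_0^t (36*s^4/25) ds = 36*t^5/125.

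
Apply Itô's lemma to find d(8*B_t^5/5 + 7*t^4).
d(8*B_t^5/5 + 7*t^4) = (16*B_t^3 + 28*t^3) dt + (8*B_t^4) dB_t

Itô's formula for f(t, x): d f(t, B_t) = (f_t + (1/2) f_xx) dt + f_x dB_t. Compute partials of f(t, x) = 7*t^4 + 8*x^5/5:
  f_t(t,x)  = 28*t^3
  f_x(t,x)  = 8*x^4
  f_xx(t,x) = 32*x^3
Assemble drift = f_t + (1/2) f_xx = 28*t^3 + 16*x^3 and diffusion = f_x = 8*x^4. Substituting x = B_t:
  d(8*B_t^5/5 + 7*t^4) = (16*B_t^3 + 28*t^3) dt + (8*B_t^4) dB_t.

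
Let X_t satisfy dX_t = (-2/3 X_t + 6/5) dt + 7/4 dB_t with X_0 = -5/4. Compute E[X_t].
E[X_t] = 9/5 - 61*exp(-2*t/3)/20

Taking expectations and using E[dB_t] = 0, the mean m(t) = E[X_t] satisfies the ODE m'(t) = a m(t) + b with m(0) = x_0. With a = -2/3, b = 6/5, x_0 = -5/4, the solution is
  m(t) = x_0 * exp(a t) + (b/a) * (exp(a t) - 1)
       = (-5/4) * exp((-2/3) t) + ((6/5)/(-2/3)) * (exp((-2/3) t) - 1)
       = 9/5 - 61*exp(-2*t/3)/20.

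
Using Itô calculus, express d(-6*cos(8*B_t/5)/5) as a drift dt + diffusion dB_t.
d(-6*cos(8*B_t/5)/5) = (192*cos(8*B_t/5)/125) dt + (48*sin(8*B_t/5)/25) dB_t

Itô's formula for f(B_t) gives d f(B_t) = f'(B_t) dB_t + (1/2) f''(B_t) dt. Compute derivatives of f(x) = -6*cos(8*x/5)/5:
  f'(x)  = 48*sin(8*x/5)/25
  f''(x) = 384*cos(8*x/5)/125
Substitute x = B_t and multiply the f'' term by 1/2:
  drift     = (1/2) * (384*cos(8*x/5)/125) evaluated at B_t = 192*cos(8*B_t/5)/125
  diffusion = (48*sin(8*x/5)/25) evaluated at B_t = 48*sin(8*B_t/5)/25
Therefore d(-6*cos(8*B_t/5)/5) = (192*cos(8*B_t/5)/125) dt + (48*sin(8*B_t/5)/25) dB_t.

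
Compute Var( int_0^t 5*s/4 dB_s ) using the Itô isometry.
Var = 25*t^3/48

The Itô integral of a deterministic integrand f(s) has mean 0 because each increment f(s) * (B_{s+ds} - B_s) has mean 0. By the Itô isometry:
  Var( int_0^t f(s) dB_s ) = E[ (int_0^t f(s) dB_s)^2 ] = int_0^t f(s)^2 ds.
Here f(s) = 5*s/4, so f(s)^2 = 25*s^2/16. Integrate:
  int_0^t (25*s^2/16) ds = 25*t^3/48.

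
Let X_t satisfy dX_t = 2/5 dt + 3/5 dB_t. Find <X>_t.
<X>_t = 9*t/25

For an Itô process dX_t = a(t) dt + b(t) dB_t, the quadratic variation is <X>_t = int_0^t b(s)^2 ds (the drift term does not contribute). Here b(s) = 3/5, so
  b(s)^2 = 9/25.
Integrating from 0 to t:
  <X>_t = int_0^t (9/25) ds = 9*t/25.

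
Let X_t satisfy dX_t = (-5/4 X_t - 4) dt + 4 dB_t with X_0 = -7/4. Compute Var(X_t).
Var(X_t) = 32/5 - 32*exp(-5*t/2)/5

The variance V(t) = Var(X_t) satisfies V'(t) = 2 a V(t) + c^2 with V(0) = 0 (drift coefficient is linear in X, diffusion is constant). With a = -5/4, c = 4, the solution is
  V(t) = (c^2 / (2 a)) * (exp(2 a t) - 1)
       = (4^2 / (2*(-5/4))) * (exp((-5/2) t) - 1)
       = 32/5 - 32*exp(-5*t/2)/5.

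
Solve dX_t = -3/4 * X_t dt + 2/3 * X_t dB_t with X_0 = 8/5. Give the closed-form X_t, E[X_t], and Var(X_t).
X_t = 8/5 * exp((-35/36) t + (2/3) B_t); E[X_t] = 8*exp(-3*t/4)/5; Var(X_t) = (64*exp(4*t/9) - 64)*exp(-3*t/2)/25

For GBM dX = mu X dt + sigma X dB with X_0 = x_0, apply Itô to Y = log X: dY = (mu - sigma^2/2) dt + sigma dB, so Y_t = log(x_0) + (mu - sigma^2/2) t + sigma B_t and hence X_t = x_0 * exp((mu - sigma^2/2) t + sigma B_t).
With mu = -3/4, sigma = 2/3, x_0 = 8/5, this gives:
  X_t = 8/5 * exp((-35/36) * t + (2/3) * B_t).
Since sigma*B_t ~ Normal(0, sigma^2 t), E[exp(sigma*B_t)] = exp(sigma^2 t / 2); so E[X_t] = x_0 * exp((mu - sigma^2/2) t) * exp(sigma^2 t / 2) = x_0 * exp(mu t) = 8*exp(-3*t/4)/5.
Var(X_t) = E[X_t^2] - (E[X_t])^2 = x_0^2 * exp(2 mu t) * (exp(sigma^2 t) - 1) = (64*exp(4*t/9) - 64)*exp(-3*t/2)/25.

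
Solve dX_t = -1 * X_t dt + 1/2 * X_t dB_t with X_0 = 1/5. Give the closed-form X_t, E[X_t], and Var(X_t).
X_t = 1/5 * exp((-9/8) t + (1/2) B_t); E[X_t] = exp(-t)/5; Var(X_t) = (exp(t/4) - 1)*exp(-2*t)/25

For GBM dX = mu X dt + sigma X dB with X_0 = x_0, apply Itô to Y = log X: dY = (mu - sigma^2/2) dt + sigma dB, so Y_t = log(x_0) + (mu - sigma^2/2) t + sigma B_t and hence X_t = x_0 * exp((mu - sigma^2/2) t + sigma B_t).
With mu = -1, sigma = 1/2, x_0 = 1/5, this gives:
  X_t = 1/5 * exp((-9/8) * t + (1/2) * B_t).
Since sigma*B_t ~ Normal(0, sigma^2 t), E[exp(sigma*B_t)] = exp(sigma^2 t / 2); so E[X_t] = x_0 * exp((mu - sigma^2/2) t) * exp(sigma^2 t / 2) = x_0 * exp(mu t) = exp(-t)/5.
Var(X_t) = E[X_t^2] - (E[X_t])^2 = x_0^2 * exp(2 mu t) * (exp(sigma^2 t) - 1) = (exp(t/4) - 1)*exp(-2*t)/25.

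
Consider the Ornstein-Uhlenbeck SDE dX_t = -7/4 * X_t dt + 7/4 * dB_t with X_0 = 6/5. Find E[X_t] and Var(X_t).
E[X_t] = 6*exp(-7*t/4)/5; Var(X_t) = 7/8 - 7*exp(-7*t/2)/8

The OU SDE dX = -theta X dt + sigma dB admits the integrating factor exp(theta t): d(exp(theta t) X_t) = sigma exp(theta t) dB_t. Integrating from 0 to t:
  X_t = x_0 * exp(-theta t) + sigma * int_0^t exp(-theta (t-s)) dB_s.
The Itô integral has mean 0 and (by the Itô isometry) variance sigma^2 * int_0^t exp(-2 theta (t - s)) ds = sigma^2 * (1 - exp(-2 theta t)) / (2 theta).
With theta = 7/4, sigma = 7/4, x_0 = 6/5:
  E[X_t] = 6/5 * exp(-7/4 t) = 6*exp(-7*t/4)/5
  Var(X_t) = (7/4)^2 * (1 - exp(-2*7/4 t)) / (2 * 7/4) = 7/8 - 7*exp(-7*t/2)/8.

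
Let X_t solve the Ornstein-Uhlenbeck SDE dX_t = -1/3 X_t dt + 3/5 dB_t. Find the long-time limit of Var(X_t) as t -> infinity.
lim Var(X_t) = 27/50

The OU SDE dX = -theta X dt + sigma dB admits the integrating factor exp(theta t): d(exp(theta t) X_t) = sigma exp(theta t) dB_t. Integrating from 0 to t gives X_t = x_0 * exp(-theta t) + sigma * int_0^t exp(-theta (t-s)) dB_s for any initial x_0. The Itô integral has variance (by the Itô isometry) sigma^2 * int_0^t exp(-2 theta (t - s)) ds = sigma^2 * (1 - exp(-2 theta t)) / (2 theta), independent of x_0.
With theta = 1/3, sigma = 3/5:
  Var(X_t) = (3/5)^2 * (1 - exp(-2*1/3 t)) / (2 * 1/3) = 27/50 - 27*exp(-2*t/3)/50.
As t -> infinity, exp(-2*1/3 t) -> 0, so the stationary variance is sigma^2 / (2 theta) = 27/50.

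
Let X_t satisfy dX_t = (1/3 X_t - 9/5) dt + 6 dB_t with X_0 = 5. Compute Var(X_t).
Var(X_t) = 54*exp(2*t/3) - 54

The variance V(t) = Var(X_t) satisfies V'(t) = 2 a V(t) + c^2 with V(0) = 0 (drift coefficient is linear in X, diffusion is constant). With a = 1/3, c = 6, the solution is
  V(t) = (c^2 / (2 a)) * (exp(2 a t) - 1)
       = (6^2 / (2*(1/3))) * (exp((2/3) t) - 1)
       = 54*exp(2*t/3) - 54.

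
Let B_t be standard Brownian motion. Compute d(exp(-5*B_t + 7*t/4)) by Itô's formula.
d(exp(-5*B_t + 7*t/4)) = (57*exp(-5*B_t + 7*t/4)/4) dt + (-5*exp(-5*B_t + 7*t/4)) dB_t

Itô's formula for f(t, x): d f(t, B_t) = (f_t + (1/2) f_xx) dt + f_x dB_t. Compute partials of f(t, x) = exp(7*t/4 - 5*x):
  f_t(t,x)  = 7*exp(7*t/4 - 5*x)/4
  f_x(t,x)  = -5*exp(7*t/4 - 5*x)
  f_xx(t,x) = 25*exp(7*t/4 - 5*x)
Assemble drift = f_t + (1/2) f_xx = 57*exp(7*t/4 - 5*x)/4 and diffusion = f_x = -5*exp(7*t/4 - 5*x). Substituting x = B_t:
  d(exp(-5*B_t + 7*t/4)) = (57*exp(-5*B_t + 7*t/4)/4) dt + (-5*exp(-5*B_t + 7*t/4)) dB_t.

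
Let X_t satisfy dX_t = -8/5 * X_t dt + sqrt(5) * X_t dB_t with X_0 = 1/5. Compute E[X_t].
E[X_t] = exp(-8*t/5)/5

For GBM dX = mu X dt + sigma X dB with X_0 = x_0, apply Itô to Y = log X: dY = (mu - sigma^2/2) dt + sigma dB, so Y_t = log(x_0) + (mu - sigma^2/2) t + sigma B_t and hence X_t = x_0 * exp((mu - sigma^2/2) t + sigma B_t).
With mu = -8/5, sigma = sqrt(5), x_0 = 1/5, this gives:
  X_t = 1/5 * exp((-41/10) * t + (sqrt(5)) * B_t).
Since sigma*B_t ~ Normal(0, sigma^2 t), E[exp(sigma*B_t)] = exp(sigma^2 t / 2); so E[X_t] = x_0 * exp((mu - sigma^2/2) t) * exp(sigma^2 t / 2) = x_0 * exp(mu t) = exp(-8*t/5)/5.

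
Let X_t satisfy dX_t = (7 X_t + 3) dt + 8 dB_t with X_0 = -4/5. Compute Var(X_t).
Var(X_t) = 32*exp(14*t)/7 - 32/7

The variance V(t) = Var(X_t) satisfies V'(t) = 2 a V(t) + c^2 with V(0) = 0 (drift coefficient is linear in X, diffusion is constant). With a = 7, c = 8, the solution is
  V(t) = (c^2 / (2 a)) * (exp(2 a t) - 1)
       = (8^2 / (2*7)) * (exp(14 t) - 1)
       = 32*exp(14*t)/7 - 32/7.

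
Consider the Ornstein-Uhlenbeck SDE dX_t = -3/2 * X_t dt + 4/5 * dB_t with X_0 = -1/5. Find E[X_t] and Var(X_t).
E[X_t] = -exp(-3*t/2)/5; Var(X_t) = 16/75 - 16*exp(-3*t)/75

The OU SDE dX = -theta X dt + sigma dB admits the integrating factor exp(theta t): d(exp(theta t) X_t) = sigma exp(theta t) dB_t. Integrating from 0 to t:
  X_t = x_0 * exp(-theta t) + sigma * int_0^t exp(-theta (t-s)) dB_s.
The Itô integral has mean 0 and (by the Itô isometry) variance sigma^2 * int_0^t exp(-2 theta (t - s)) ds = sigma^2 * (1 - exp(-2 theta t)) / (2 theta).
With theta = 3/2, sigma = 4/5, x_0 = -1/5:
  E[X_t] = -1/5 * exp(-3/2 t) = -exp(-3*t/2)/5
  Var(X_t) = (4/5)^2 * (1 - exp(-2*3/2 t)) / (2 * 3/2) = 16/75 - 16*exp(-3*t)/75.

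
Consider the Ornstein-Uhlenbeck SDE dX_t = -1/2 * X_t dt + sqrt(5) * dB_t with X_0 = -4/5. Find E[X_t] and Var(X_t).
E[X_t] = -4*exp(-t/2)/5; Var(X_t) = 5 - 5*exp(-t)

The OU SDE dX = -theta X dt + sigma dB admits the integrating factor exp(theta t): d(exp(theta t) X_t) = sigma exp(theta t) dB_t. Integrating from 0 to t:
  X_t = x_0 * exp(-theta t) + sigma * int_0^t exp(-theta (t-s)) dB_s.
The Itô integral has mean 0 and (by the Itô isometry) variance sigma^2 * int_0^t exp(-2 theta (t - s)) ds = sigma^2 * (1 - exp(-2 theta t)) / (2 theta).
With theta = 1/2, sigma = sqrt(5), x_0 = -4/5:
  E[X_t] = -4/5 * exp(-1/2 t) = -4*exp(-t/2)/5
  Var(X_t) = (sqrt(5))^2 * (1 - exp(-2*1/2 t)) / (2 * 1/2) = 5 - 5*exp(-t).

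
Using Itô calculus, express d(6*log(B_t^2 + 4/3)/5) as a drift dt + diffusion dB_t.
d(6*log(B_t^2 + 4/3)/5) = (18*(4 - 3*B_t^2)/(5*(3*B_t^2 + 4)^2)) dt + (36*B_t/(5*(3*B_t^2 + 4))) dB_t

Itô's formula for f(B_t) gives d f(B_t) = f'(B_t) dB_t + (1/2) f''(B_t) dt. Compute derivatives of f(x) = 6*log(x^2 + 4/3)/5:
  f'(x)  = 36*x/(5*(3*x^2 + 4))
  f''(x) = 36*(4 - 3*x^2)/(5*(3*x^2 + 4)^2)
Substitute x = B_t and multiply the f'' term by 1/2:
  drift     = (1/2) * (36*(4 - 3*x^2)/(5*(3*x^2 + 4)^2)) evaluated at B_t = 18*(4 - 3*B_t^2)/(5*(3*B_t^2 + 4)^2)
  diffusion = (36*x/(5*(3*x^2 + 4))) evaluated at B_t = 36*B_t/(5*(3*B_t^2 + 4))
Therefore d(6*log(B_t^2 + 4/3)/5) = (18*(4 - 3*B_t^2)/(5*(3*B_t^2 + 4)^2)) dt + (36*B_t/(5*(3*B_t^2 + 4))) dB_t.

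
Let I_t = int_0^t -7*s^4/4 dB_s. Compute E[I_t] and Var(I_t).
E[I_t] = 0; Var(I_t) = 49*t^9/144

The Itô integral of a deterministic integrand f(s) has mean 0 because each increment f(s) * (B_{s+ds} - B_s) has mean 0. By the Itô isometry:
  Var( int_0^t f(s) dB_s ) = E[ (int_0^t f(s) dB_s)^2 ] = int_0^t f(s)^2 ds.
Here f(s) = -7*s^4/4, so f(s)^2 = 49*s^8/16. Integrate:
  int_0^t (49*s^8/16) ds = 49*t^9/144.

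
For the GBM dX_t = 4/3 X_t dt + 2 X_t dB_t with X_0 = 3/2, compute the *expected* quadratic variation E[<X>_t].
E[<X>_t] = 27*exp(20*t/3)/20 - 27/20

<X>_t = int_0^t (2 * X_s)^2 ds. Taking expectation inside the integral: E[<X>_t] = 2^2 * int_0^t E[X_s^2] ds. For GBM, E[X_s^2] = x_0^2 * exp((2 mu + sigma^2) s). Integrating:
  E[<X>_t] = 2^2 * (3/2)^2 * (exp((2*(4/3) + 2^2) t) - 1) / (2*(4/3) + 2^2)
           = 2^2 * (3/2)^2 * (exp((20/3) t) - 1) / (20/3) = 27*exp(20*t/3)/20 - 27/20.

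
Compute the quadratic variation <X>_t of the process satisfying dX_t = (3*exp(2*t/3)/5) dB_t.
<X>_t = 27*exp(4*t/3)/100 - 27/100

For an Itô process dX_t = a(t) dt + b(t) dB_t, the quadratic variation is <X>_t = int_0^t b(s)^2 ds (the drift term does not contribute). Here b(s) = 3*exp(2*s/3)/5, so
  b(s)^2 = 9*exp(4*s/3)/25.
Integrating from 0 to t:
  <X>_t = int_0^t (9*exp(4*s/3)/25) ds = 27*exp(4*t/3)/100 - 27/100.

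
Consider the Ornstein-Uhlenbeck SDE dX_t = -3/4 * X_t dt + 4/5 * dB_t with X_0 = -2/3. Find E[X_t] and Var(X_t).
E[X_t] = -2*exp(-3*t/4)/3; Var(X_t) = 32/75 - 32*exp(-3*t/2)/75

The OU SDE dX = -theta X dt + sigma dB admits the integrating factor exp(theta t): d(exp(theta t) X_t) = sigma exp(theta t) dB_t. Integrating from 0 to t:
  X_t = x_0 * exp(-theta t) + sigma * int_0^t exp(-theta (t-s)) dB_s.
The Itô integral has mean 0 and (by the Itô isometry) variance sigma^2 * int_0^t exp(-2 theta (t - s)) ds = sigma^2 * (1 - exp(-2 theta t)) / (2 theta).
With theta = 3/4, sigma = 4/5, x_0 = -2/3:
  E[X_t] = -2/3 * exp(-3/4 t) = -2*exp(-3*t/4)/3
  Var(X_t) = (4/5)^2 * (1 - exp(-2*3/4 t)) / (2 * 3/4) = 32/75 - 32*exp(-3*t/2)/75.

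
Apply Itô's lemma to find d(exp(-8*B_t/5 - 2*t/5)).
d(exp(-8*B_t/5 - 2*t/5)) = (22*exp(-8*B_t/5 - 2*t/5)/25) dt + (-8*exp(-8*B_t/5 - 2*t/5)/5) dB_t

Itô's formula for f(t, x): d f(t, B_t) = (f_t + (1/2) f_xx) dt + f_x dB_t. Compute partials of f(t, x) = exp(-2*t/5 - 8*x/5):
  f_t(t,x)  = -2*exp(-2*t/5 - 8*x/5)/5
  f_x(t,x)  = -8*exp(-2*t/5 - 8*x/5)/5
  f_xx(t,x) = 64*exp(-2*t/5 - 8*x/5)/25
Assemble drift = f_t + (1/2) f_xx = 22*exp(-2*t/5 - 8*x/5)/25 and diffusion = f_x = -8*exp(-2*t/5 - 8*x/5)/5. Substituting x = B_t:
  d(exp(-8*B_t/5 - 2*t/5)) = (22*exp(-8*B_t/5 - 2*t/5)/25) dt + (-8*exp(-8*B_t/5 - 2*t/5)/5) dB_t.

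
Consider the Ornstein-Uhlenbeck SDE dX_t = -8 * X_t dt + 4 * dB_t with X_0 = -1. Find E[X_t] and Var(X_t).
E[X_t] = -exp(-8*t); Var(X_t) = 1 - exp(-16*t)

The OU SDE dX = -theta X dt + sigma dB admits the integrating factor exp(theta t): d(exp(theta t) X_t) = sigma exp(theta t) dB_t. Integrating from 0 to t:
  X_t = x_0 * exp(-theta t) + sigma * int_0^t exp(-theta (t-s)) dB_s.
The Itô integral has mean 0 and (by the Itô isometry) variance sigma^2 * int_0^t exp(-2 theta (t - s)) ds = sigma^2 * (1 - exp(-2 theta t)) / (2 theta).
With theta = 8, sigma = 4, x_0 = -1:
  E[X_t] = -1 * exp(-8 t) = -exp(-8*t)
  Var(X_t) = (4)^2 * (1 - exp(-2*8 t)) / (2 * 8) = 1 - exp(-16*t).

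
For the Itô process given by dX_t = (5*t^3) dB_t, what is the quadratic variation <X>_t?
<X>_t = 25*t^7/7

For an Itô process dX_t = a(t) dt + b(t) dB_t, the quadratic variation is <X>_t = int_0^t b(s)^2 ds (the drift term does not contribute). Here b(s) = 5*s^3, so
  b(s)^2 = 25*s^6.
Integrating from 0 to t:
  <X>_t = int_0^t (25*s^6) ds = 25*t^7/7.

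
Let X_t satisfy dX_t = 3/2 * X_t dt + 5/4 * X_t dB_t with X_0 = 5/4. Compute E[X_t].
E[X_t] = 5*exp(3*t/2)/4

For GBM dX = mu X dt + sigma X dB with X_0 = x_0, apply Itô to Y = log X: dY = (mu - sigma^2/2) dt + sigma dB, so Y_t = log(x_0) + (mu - sigma^2/2) t + sigma B_t and hence X_t = x_0 * exp((mu - sigma^2/2) t + sigma B_t).
With mu = 3/2, sigma = 5/4, x_0 = 5/4, this gives:
  X_t = 5/4 * exp((23/32) * t + (5/4) * B_t).
Since sigma*B_t ~ Normal(0, sigma^2 t), E[exp(sigma*B_t)] = exp(sigma^2 t / 2); so E[X_t] = x_0 * exp((mu - sigma^2/2) t) * exp(sigma^2 t / 2) = x_0 * exp(mu t) = 5*exp(3*t/2)/4.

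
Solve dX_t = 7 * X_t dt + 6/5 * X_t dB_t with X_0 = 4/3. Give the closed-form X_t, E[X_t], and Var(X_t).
X_t = 4/3 * exp((157/25) t + (6/5) B_t); E[X_t] = 4*exp(7*t)/3; Var(X_t) = 16*(exp(36*t/25) - 1)*exp(14*t)/9

For GBM dX = mu X dt + sigma X dB with X_0 = x_0, apply Itô to Y = log X: dY = (mu - sigma^2/2) dt + sigma dB, so Y_t = log(x_0) + (mu - sigma^2/2) t + sigma B_t and hence X_t = x_0 * exp((mu - sigma^2/2) t + sigma B_t).
With mu = 7, sigma = 6/5, x_0 = 4/3, this gives:
  X_t = 4/3 * exp((157/25) * t + (6/5) * B_t).
Since sigma*B_t ~ Normal(0, sigma^2 t), E[exp(sigma*B_t)] = exp(sigma^2 t / 2); so E[X_t] = x_0 * exp((mu - sigma^2/2) t) * exp(sigma^2 t / 2) = x_0 * exp(mu t) = 4*exp(7*t)/3.
Var(X_t) = E[X_t^2] - (E[X_t])^2 = x_0^2 * exp(2 mu t) * (exp(sigma^2 t) - 1) = 16*(exp(36*t/25) - 1)*exp(14*t)/9.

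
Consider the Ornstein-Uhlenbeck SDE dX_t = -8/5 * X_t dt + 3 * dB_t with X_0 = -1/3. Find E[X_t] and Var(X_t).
E[X_t] = -exp(-8*t/5)/3; Var(X_t) = 45/16 - 45*exp(-16*t/5)/16

The OU SDE dX = -theta X dt + sigma dB admits the integrating factor exp(theta t): d(exp(theta t) X_t) = sigma exp(theta t) dB_t. Integrating from 0 to t:
  X_t = x_0 * exp(-theta t) + sigma * int_0^t exp(-theta (t-s)) dB_s.
The Itô integral has mean 0 and (by the Itô isometry) variance sigma^2 * int_0^t exp(-2 theta (t - s)) ds = sigma^2 * (1 - exp(-2 theta t)) / (2 theta).
With theta = 8/5, sigma = 3, x_0 = -1/3:
  E[X_t] = -1/3 * exp(-8/5 t) = -exp(-8*t/5)/3
  Var(X_t) = (3)^2 * (1 - exp(-2*8/5 t)) / (2 * 8/5) = 45/16 - 45*exp(-16*t/5)/16.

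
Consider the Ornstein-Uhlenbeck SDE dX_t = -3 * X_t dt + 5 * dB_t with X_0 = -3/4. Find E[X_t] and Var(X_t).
E[X_t] = -3*exp(-3*t)/4; Var(X_t) = 25/6 - 25*exp(-6*t)/6

The OU SDE dX = -theta X dt + sigma dB admits the integrating factor exp(theta t): d(exp(theta t) X_t) = sigma exp(theta t) dB_t. Integrating from 0 to t:
  X_t = x_0 * exp(-theta t) + sigma * int_0^t exp(-theta (t-s)) dB_s.
The Itô integral has mean 0 and (by the Itô isometry) variance sigma^2 * int_0^t exp(-2 theta (t - s)) ds = sigma^2 * (1 - exp(-2 theta t)) / (2 theta).
With theta = 3, sigma = 5, x_0 = -3/4:
  E[X_t] = -3/4 * exp(-3 t) = -3*exp(-3*t)/4
  Var(X_t) = (5)^2 * (1 - exp(-2*3 t)) / (2 * 3) = 25/6 - 25*exp(-6*t)/6.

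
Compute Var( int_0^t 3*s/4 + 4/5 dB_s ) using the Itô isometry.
Var = t*(75*t^2 + 240*t + 256)/400

The Itô integral of a deterministic integrand f(s) has mean 0 because each increment f(s) * (B_{s+ds} - B_s) has mean 0. By the Itô isometry:
  Var( int_0^t f(s) dB_s ) = E[ (int_0^t f(s) dB_s)^2 ] = int_0^t f(s)^2 ds.
Here f(s) = 3*s/4 + 4/5, so f(s)^2 = (15*s + 16)^2/400. Integrate:
  int_0^t ((15*s + 16)^2/400) ds = t*(75*t^2 + 240*t + 256)/400.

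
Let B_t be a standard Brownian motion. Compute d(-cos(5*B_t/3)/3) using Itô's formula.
d(-cos(5*B_t/3)/3) = (25*cos(5*B_t/3)/54) dt + (5*sin(5*B_t/3)/9) dB_t

Itô's formula for f(B_t) gives d f(B_t) = f'(B_t) dB_t + (1/2) f''(B_t) dt. Compute derivatives of f(x) = -cos(5*x/3)/3:
  f'(x)  = 5*sin(5*x/3)/9
  f''(x) = 25*cos(5*x/3)/27
Substitute x = B_t and multiply the f'' term by 1/2:
  drift     = (1/2) * (25*cos(5*x/3)/27) evaluated at B_t = 25*cos(5*B_t/3)/54
  diffusion = (5*sin(5*x/3)/9) evaluated at B_t = 5*sin(5*B_t/3)/9
Therefore d(-cos(5*B_t/3)/3) = (25*cos(5*B_t/3)/54) dt + (5*sin(5*B_t/3)/9) dB_t.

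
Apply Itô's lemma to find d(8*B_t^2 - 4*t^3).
d(8*B_t^2 - 4*t^3) = (8 - 12*t^2) dt + (16*B_t) dB_t

Itô's formula for f(t, x): d f(t, B_t) = (f_t + (1/2) f_xx) dt + f_x dB_t. Compute partials of f(t, x) = -4*t^3 + 8*x^2:
  f_t(t,x)  = -12*t^2
  f_x(t,x)  = 16*x
  f_xx(t,x) = 16
Assemble drift = f_t + (1/2) f_xx = 8 - 12*t^2 and diffusion = f_x = 16*x. Substituting x = B_t:
  d(8*B_t^2 - 4*t^3) = (8 - 12*t^2) dt + (16*B_t) dB_t.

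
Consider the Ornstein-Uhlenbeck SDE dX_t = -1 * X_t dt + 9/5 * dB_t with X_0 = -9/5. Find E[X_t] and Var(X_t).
E[X_t] = -9*exp(-t)/5; Var(X_t) = 81/50 - 81*exp(-2*t)/50

The OU SDE dX = -theta X dt + sigma dB admits the integrating factor exp(theta t): d(exp(theta t) X_t) = sigma exp(theta t) dB_t. Integrating from 0 to t:
  X_t = x_0 * exp(-theta t) + sigma * int_0^t exp(-theta (t-s)) dB_s.
The Itô integral has mean 0 and (by the Itô isometry) variance sigma^2 * int_0^t exp(-2 theta (t - s)) ds = sigma^2 * (1 - exp(-2 theta t)) / (2 theta).
With theta = 1, sigma = 9/5, x_0 = -9/5:
  E[X_t] = -9/5 * exp(-1 t) = -9*exp(-t)/5
  Var(X_t) = (9/5)^2 * (1 - exp(-2*1 t)) / (2 * 1) = 81/50 - 81*exp(-2*t)/50.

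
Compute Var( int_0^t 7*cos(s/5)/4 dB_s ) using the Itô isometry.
Var = 49*t/32 + 245*sin(2*t/5)/64

The Itô integral of a deterministic integrand f(s) has mean 0 because each increment f(s) * (B_{s+ds} - B_s) has mean 0. By the Itô isometry:
  Var( int_0^t f(s) dB_s ) = E[ (int_0^t f(s) dB_s)^2 ] = int_0^t f(s)^2 ds.
Here f(s) = 7*cos(s/5)/4, so f(s)^2 = 49*cos(s/5)^2/16. Integrate:
  int_0^t (49*cos(s/5)^2/16) ds = 49*t/32 + 245*sin(2*t/5)/64.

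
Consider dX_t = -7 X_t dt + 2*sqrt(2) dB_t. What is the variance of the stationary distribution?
lim Var(X_t) = 4/7

The OU SDE dX = -theta X dt + sigma dB admits the integrating factor exp(theta t): d(exp(theta t) X_t) = sigma exp(theta t) dB_t. Integrating from 0 to t gives X_t = x_0 * exp(-theta t) + sigma * int_0^t exp(-theta (t-s)) dB_s for any initial x_0. The Itô integral has variance (by the Itô isometry) sigma^2 * int_0^t exp(-2 theta (t - s)) ds = sigma^2 * (1 - exp(-2 theta t)) / (2 theta), independent of x_0.
With theta = 7, sigma = 2*sqrt(2):
  Var(X_t) = (2*sqrt(2))^2 * (1 - exp(-2*7 t)) / (2 * 7) = 4/7 - 4*exp(-14*t)/7.
As t -> infinity, exp(-2*7 t) -> 0, so the stationary variance is sigma^2 / (2 theta) = 4/7.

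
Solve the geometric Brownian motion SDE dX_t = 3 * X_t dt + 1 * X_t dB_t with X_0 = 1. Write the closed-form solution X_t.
X_t = 1 * exp((5/2) * t + (1) * B_t)

For GBM dX = mu X dt + sigma X dB with X_0 = x_0, apply Itô to Y = log X: dY = (mu - sigma^2/2) dt + sigma dB, so Y_t = log(x_0) + (mu - sigma^2/2) t + sigma B_t and hence X_t = x_0 * exp((mu - sigma^2/2) t + sigma B_t).
With mu = 3, sigma = 1, x_0 = 1, this gives:
  X_t = 1 * exp((5/2) * t + (1) * B_t).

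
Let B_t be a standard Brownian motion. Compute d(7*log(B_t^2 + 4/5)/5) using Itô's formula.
d(7*log(B_t^2 + 4/5)/5) = (7*(4 - 5*B_t^2)/(5*B_t^2 + 4)^2) dt + (14*B_t/(5*B_t^2 + 4)) dB_t

Itô's formula for f(B_t) gives d f(B_t) = f'(B_t) dB_t + (1/2) f''(B_t) dt. Compute derivatives of f(x) = 7*log(x^2 + 4/5)/5:
  f'(x)  = 14*x/(5*x^2 + 4)
  f''(x) = 14*(4 - 5*x^2)/(5*x^2 + 4)^2
Substitute x = B_t and multiply the f'' term by 1/2:
  drift     = (1/2) * (14*(4 - 5*x^2)/(5*x^2 + 4)^2) evaluated at B_t = 7*(4 - 5*B_t^2)/(5*B_t^2 + 4)^2
  diffusion = (14*x/(5*x^2 + 4)) evaluated at B_t = 14*B_t/(5*B_t^2 + 4)
Therefore d(7*log(B_t^2 + 4/5)/5) = (7*(4 - 5*B_t^2)/(5*B_t^2 + 4)^2) dt + (14*B_t/(5*B_t^2 + 4)) dB_t.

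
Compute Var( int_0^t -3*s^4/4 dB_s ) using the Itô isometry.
Var = t^9/16

The Itô integral of a deterministic integrand f(s) has mean 0 because each increment f(s) * (B_{s+ds} - B_s) has mean 0. By the Itô isometry:
  Var( int_0^t f(s) dB_s ) = E[ (int_0^t f(s) dB_s)^2 ] = int_0^t f(s)^2 ds.
Here f(s) = -3*s^4/4, so f(s)^2 = 9*s^8/16. Integrate:
  int_0^t (9*s^8/16) ds = t^9/16.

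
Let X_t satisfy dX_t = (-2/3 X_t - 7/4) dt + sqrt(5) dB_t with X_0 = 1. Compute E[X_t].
E[X_t] = -21/8 + 29*exp(-2*t/3)/8

Taking expectations and using E[dB_t] = 0, the mean m(t) = E[X_t] satisfies the ODE m'(t) = a m(t) + b with m(0) = x_0. With a = -2/3, b = -7/4, x_0 = 1, the solution is
  m(t) = x_0 * exp(a t) + (b/a) * (exp(a t) - 1)
       = 1 * exp((-2/3) t) + ((-7/4)/(-2/3)) * (exp((-2/3) t) - 1)
       = -21/8 + 29*exp(-2*t/3)/8.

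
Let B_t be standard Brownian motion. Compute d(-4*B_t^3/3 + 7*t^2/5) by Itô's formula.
d(-4*B_t^3/3 + 7*t^2/5) = (-4*B_t + 14*t/5) dt + (-4*B_t^2) dB_t

Itô's formula for f(t, x): d f(t, B_t) = (f_t + (1/2) f_xx) dt + f_x dB_t. Compute partials of f(t, x) = 7*t^2/5 - 4*x^3/3:
  f_t(t,x)  = 14*t/5
  f_x(t,x)  = -4*x^2
  f_xx(t,x) = -8*x
Assemble drift = f_t + (1/2) f_xx = 14*t/5 - 4*x and diffusion = f_x = -4*x^2. Substituting x = B_t:
  d(-4*B_t^3/3 + 7*t^2/5) = (-4*B_t + 14*t/5) dt + (-4*B_t^2) dB_t.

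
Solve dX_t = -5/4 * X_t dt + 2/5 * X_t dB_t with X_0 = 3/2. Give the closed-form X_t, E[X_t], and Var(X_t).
X_t = 3/2 * exp((-133/100) t + (2/5) B_t); E[X_t] = 3*exp(-5*t/4)/2; Var(X_t) = (9*exp(4*t/25) - 9)*exp(-5*t/2)/4

For GBM dX = mu X dt + sigma X dB with X_0 = x_0, apply Itô to Y = log X: dY = (mu - sigma^2/2) dt + sigma dB, so Y_t = log(x_0) + (mu - sigma^2/2) t + sigma B_t and hence X_t = x_0 * exp((mu - sigma^2/2) t + sigma B_t).
With mu = -5/4, sigma = 2/5, x_0 = 3/2, this gives:
  X_t = 3/2 * exp((-133/100) * t + (2/5) * B_t).
Since sigma*B_t ~ Normal(0, sigma^2 t), E[exp(sigma*B_t)] = exp(sigma^2 t / 2); so E[X_t] = x_0 * exp((mu - sigma^2/2) t) * exp(sigma^2 t / 2) = x_0 * exp(mu t) = 3*exp(-5*t/4)/2.
Var(X_t) = E[X_t^2] - (E[X_t])^2 = x_0^2 * exp(2 mu t) * (exp(sigma^2 t) - 1) = (9*exp(4*t/25) - 9)*exp(-5*t/2)/4.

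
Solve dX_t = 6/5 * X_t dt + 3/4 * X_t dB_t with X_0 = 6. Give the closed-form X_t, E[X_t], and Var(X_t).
X_t = 6 * exp((147/160) t + (3/4) B_t); E[X_t] = 6*exp(6*t/5); Var(X_t) = 36*(exp(9*t/16) - 1)*exp(12*t/5)

For GBM dX = mu X dt + sigma X dB with X_0 = x_0, apply Itô to Y = log X: dY = (mu - sigma^2/2) dt + sigma dB, so Y_t = log(x_0) + (mu - sigma^2/2) t + sigma B_t and hence X_t = x_0 * exp((mu - sigma^2/2) t + sigma B_t).
With mu = 6/5, sigma = 3/4, x_0 = 6, this gives:
  X_t = 6 * exp((147/160) * t + (3/4) * B_t).
Since sigma*B_t ~ Normal(0, sigma^2 t), E[exp(sigma*B_t)] = exp(sigma^2 t / 2); so E[X_t] = x_0 * exp((mu - sigma^2/2) t) * exp(sigma^2 t / 2) = x_0 * exp(mu t) = 6*exp(6*t/5).
Var(X_t) = E[X_t^2] - (E[X_t])^2 = x_0^2 * exp(2 mu t) * (exp(sigma^2 t) - 1) = 36*(exp(9*t/16) - 1)*exp(12*t/5).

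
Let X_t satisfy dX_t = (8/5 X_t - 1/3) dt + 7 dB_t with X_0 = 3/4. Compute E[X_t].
E[X_t] = 13*exp(8*t/5)/24 + 5/24

Taking expectations and using E[dB_t] = 0, the mean m(t) = E[X_t] satisfies the ODE m'(t) = a m(t) + b with m(0) = x_0. With a = 8/5, b = -1/3, x_0 = 3/4, the solution is
  m(t) = x_0 * exp(a t) + (b/a) * (exp(a t) - 1)
       = (3/4) * exp((8/5) t) + ((-1/3)/(8/5)) * (exp((8/5) t) - 1)
       = 13*exp(8*t/5)/24 + 5/24.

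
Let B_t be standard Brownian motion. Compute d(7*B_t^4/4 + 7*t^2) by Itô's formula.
d(7*B_t^4/4 + 7*t^2) = (21*B_t^2/2 + 14*t) dt + (7*B_t^3) dB_t

Itô's formula for f(t, x): d f(t, B_t) = (f_t + (1/2) f_xx) dt + f_x dB_t. Compute partials of f(t, x) = 7*t^2 + 7*x^4/4:
  f_t(t,x)  = 14*t
  f_x(t,x)  = 7*x^3
  f_xx(t,x) = 21*x^2
Assemble drift = f_t + (1/2) f_xx = 14*t + 21*x^2/2 and diffusion = f_x = 7*x^3. Substituting x = B_t:
  d(7*B_t^4/4 + 7*t^2) = (21*B_t^2/2 + 14*t) dt + (7*B_t^3) dB_t.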